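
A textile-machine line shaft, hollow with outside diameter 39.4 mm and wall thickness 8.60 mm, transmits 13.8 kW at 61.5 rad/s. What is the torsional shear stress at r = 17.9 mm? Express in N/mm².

18.9 N/mm²

ω = 61.5 rad/s, so T = P/ω = 13.8×10³ / 61.50 = 224.4 N·m.
J = π(d_o⁴ − d_i⁴)/32 = π(0.0394⁴ − 0.0222⁴)/32 = 2.127×10^-7 m⁴.
Shear stress varies linearly with radius: τ = T·r/J = 224.4 × 0.0179 / 2.127×10^-7 = 1.888×10^7 Pa.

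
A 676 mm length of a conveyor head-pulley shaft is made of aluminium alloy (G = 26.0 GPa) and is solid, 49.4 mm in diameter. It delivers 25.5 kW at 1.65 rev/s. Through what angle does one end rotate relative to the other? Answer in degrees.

6.27°

ω = 2π·1.65 = 10.37 rad/s, so T = P/ω = 25.5×10³ / 10.37 = 2460 N·m.
J = πd⁴/32 = π(0.0494)⁴/32 = 5.847×10^-7 m⁴.
θ = T·L/(G·J) = 2460 × 0.676 / (26.0×10⁹ × 5.847×10^-7) = 0.1094 rad.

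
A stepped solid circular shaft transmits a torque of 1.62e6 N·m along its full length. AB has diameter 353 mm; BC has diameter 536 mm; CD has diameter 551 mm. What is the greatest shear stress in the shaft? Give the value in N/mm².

188 N/mm²

Under the same torque, τ_max = 16T/(πd³) is largest where d is smallest — segment AB (d = 353 mm).
τ_max = 16·1.620e6/(π·(0.353)³) = 1.876×10^8 Pa.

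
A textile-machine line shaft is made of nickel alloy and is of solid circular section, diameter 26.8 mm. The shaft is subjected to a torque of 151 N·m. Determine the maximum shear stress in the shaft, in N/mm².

40.0 N/mm²

J = πd⁴/32 = π(0.0268)⁴/32 = 5.065×10^-8 m⁴.
τ_max = T·r/J = 151.0 × 0.0134 / 5.065×10^-8 = 3.995×10^7 Pa.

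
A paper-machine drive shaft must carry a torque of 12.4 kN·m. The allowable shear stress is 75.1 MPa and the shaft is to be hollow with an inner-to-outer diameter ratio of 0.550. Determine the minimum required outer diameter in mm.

97.5 mm

For a hollow shaft with d_i/d_o = 0.550: τ_max = 16T/(π d_o³ (1−k⁴)), so d_o = [16T/(π τ_allow (1−k⁴))]^(1/3) = [16·12400/(π·7.51×10^7·0.9085)]^(1/3) = 0.09746 m.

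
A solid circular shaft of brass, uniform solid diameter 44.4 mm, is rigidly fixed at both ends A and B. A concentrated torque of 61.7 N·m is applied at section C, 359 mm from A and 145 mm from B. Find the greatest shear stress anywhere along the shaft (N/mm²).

With uniform GJ and both ends fixed, compatibility θ_AC = θ_CB gives T_A·a = T_B·b, together with T_A + T_B = T₀.
T_A = T₀·b/(a+b) = 61.70·145/504.0 = 17.75 N·m; T_B = 43.95 N·m.
τ in each portion: τ_AC = 1.03×10^6 Pa, τ_CB = 2.56×10^6 Pa; maximum is in CB.
τ_max = T_CB·r/J = 43.95·0.0222/3.82×10^-7 = 2.557×10^6 Pa.

2.56 N/mm²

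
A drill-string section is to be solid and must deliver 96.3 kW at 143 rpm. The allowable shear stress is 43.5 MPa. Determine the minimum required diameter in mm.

91.0 mm

ω = 2π·143/60 = 14.97 rad/s, so T = P/ω = 96.3×10³ / 14.97 = 6431 N·m.
For a solid shaft τ_max = 16T/(πd³), so d = (16T/(π τ_allow))^(1/3) = (16·6431/(π·4.35×10^7))^(1/3) = 0.09097 m.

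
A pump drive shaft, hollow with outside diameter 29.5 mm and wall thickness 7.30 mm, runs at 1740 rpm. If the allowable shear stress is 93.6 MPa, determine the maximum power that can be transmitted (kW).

80.4 kW

J = π(d_o⁴ − d_i⁴)/32 = π(0.0295⁴ − 0.0149⁴)/32 = 6.951×10^-8 m⁴.
T_max = τ_allow·J/r = 9.36×10^7 × 6.951×10^-8 / 0.0147 = 441.1 N·m.
ω = 2π·1740/60 = 182.2 rad/s, so P_max = T_max·ω = 8.038×10^4 W.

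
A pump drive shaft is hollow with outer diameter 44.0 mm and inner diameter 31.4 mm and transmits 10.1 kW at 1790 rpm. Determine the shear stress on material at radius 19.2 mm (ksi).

0.551 ksi

ω = 2π·1790/60 = 187.4 rad/s, so T = P/ω = 10.1×10³ / 187.4 = 53.88 N·m.
J = π(d_o⁴ − d_i⁴)/32 = π(0.0440⁴ − 0.0314⁴)/32 = 2.725×10^-7 m⁴.
Shear stress varies linearly with radius: τ = T·r/J = 53.88 × 0.0192 / 2.725×10^-7 = 3.796×10^6 Pa.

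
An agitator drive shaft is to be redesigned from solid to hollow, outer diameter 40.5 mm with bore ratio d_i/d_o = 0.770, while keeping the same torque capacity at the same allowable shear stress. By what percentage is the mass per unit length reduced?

45.7 %

Equal τ_max and T ⇒ the solid shaft needs d_s³ = d_o³(1−k⁴), so d_s = 40.5·(1−0.770⁴)^(1/3) = 35.06 mm.
Area ratio A_h/A_s = d_o²(1−k²)/d_s² = (1−k²)/(1−k⁴)^(2/3) = 0.5434.
Mass saving = 1 − 0.5434 = 45.7 %.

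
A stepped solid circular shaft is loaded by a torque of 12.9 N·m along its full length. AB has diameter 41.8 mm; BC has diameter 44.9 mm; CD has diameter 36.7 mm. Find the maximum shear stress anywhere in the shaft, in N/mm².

1.33 N/mm²

Under the same torque, τ_max = 16T/(πd³) is largest where d is smallest — segment CD (d = 36.7 mm).
τ_max = 16·12.90/(π·(0.0367)³) = 1.329×10^6 Pa.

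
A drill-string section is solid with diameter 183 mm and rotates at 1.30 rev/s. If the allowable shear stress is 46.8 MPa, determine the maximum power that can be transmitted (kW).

J = πd⁴/32 = π(0.183)⁴/32 = 1.101×10^-4 m⁴.
T_max = τ_allow·J/r = 4.68×10^7 × 1.101×10^-4 / 0.0915 = 56320 N·m.
ω = 2π·1.30 = 8.168 rad/s, so P_max = T_max·ω = 4.600×10^5 W.

460 kW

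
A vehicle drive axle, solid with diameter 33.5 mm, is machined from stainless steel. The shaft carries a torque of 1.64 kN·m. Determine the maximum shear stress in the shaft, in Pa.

J = πd⁴/32 = π(0.0335)⁴/32 = 1.236×10^-7 m⁴.
τ_max = T·r/J = 1640 × 0.0168 / 1.236×10^-7 = 2.222×10^8 Pa.

2.22e8 Pa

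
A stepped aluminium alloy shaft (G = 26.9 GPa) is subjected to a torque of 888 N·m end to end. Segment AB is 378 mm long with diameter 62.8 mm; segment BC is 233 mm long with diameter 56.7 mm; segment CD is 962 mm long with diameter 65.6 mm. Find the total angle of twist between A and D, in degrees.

1.90°

J_AB = π(0.0628)⁴/32 = 1.53×10^-6 m⁴; J_BC = π(0.0567)⁴/32 = 1.01×10^-6 m⁴; J_CD = π(0.0656)⁴/32 = 1.82×10^-6 m⁴.
θ = (T/G)·Σ L_i/J_i = (888.0/26.9×10⁹)·(0.378/1.53×10^-6 + 0.233/1.01×10^-6 + 0.962/1.82×10^-6) = 0.03322 rad.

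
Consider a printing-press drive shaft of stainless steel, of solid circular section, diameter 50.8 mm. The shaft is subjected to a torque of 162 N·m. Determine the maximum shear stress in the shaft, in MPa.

6.29 MPa

J = πd⁴/32 = π(0.0508)⁴/32 = 6.538×10^-7 m⁴.
τ_max = T·r/J = 162.0 × 0.0254 / 6.538×10^-7 = 6.294×10^6 Pa.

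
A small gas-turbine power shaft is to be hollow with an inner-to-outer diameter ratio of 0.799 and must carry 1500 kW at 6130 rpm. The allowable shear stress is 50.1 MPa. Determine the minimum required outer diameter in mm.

ω = 2π·6130/60 = 641.9 rad/s, so T = P/ω = 1500×10³ / 641.9 = 2337 N·m.
For a hollow shaft with d_i/d_o = 0.799: τ_max = 16T/(π d_o³ (1−k⁴)), so d_o = [16T/(π τ_allow (1−k⁴))]^(1/3) = [16·2337/(π·5.01×10^7·0.5924)]^(1/3) = 0.07374 m.

73.7 mm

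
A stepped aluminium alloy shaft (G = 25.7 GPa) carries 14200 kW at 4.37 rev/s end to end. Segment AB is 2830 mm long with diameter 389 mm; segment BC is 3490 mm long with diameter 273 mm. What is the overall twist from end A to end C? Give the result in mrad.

154 mrad

ω = 2π·4.37 = 27.46 rad/s, so T = P/ω = 14200×10³ / 27.46 = 517200 N·m.
J_AB = π(0.389)⁴/32 = 2.25×10^-3 m⁴; J_BC = π(0.273)⁴/32 = 5.45×10^-4 m⁴.
θ = (T/G)·Σ L_i/J_i = (517200/25.7×10⁹)·(2.83/2.25×10^-3 + 3.49/5.45×10^-4) = 0.1541 rad.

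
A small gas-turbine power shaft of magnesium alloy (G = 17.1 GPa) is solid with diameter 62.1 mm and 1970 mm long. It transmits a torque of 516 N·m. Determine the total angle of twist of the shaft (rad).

J = πd⁴/32 = π(0.0621)⁴/32 = 1.460×10^-6 m⁴.
θ = T·L/(G·J) = 516.0 × 1.97 / (17.1×10⁹ × 1.460×10^-6) = 0.04071 rad.

0.0407 rad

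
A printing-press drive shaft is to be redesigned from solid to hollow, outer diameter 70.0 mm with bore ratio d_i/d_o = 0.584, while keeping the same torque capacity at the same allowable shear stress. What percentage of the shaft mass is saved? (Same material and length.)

28.4 %

Equal τ_max and T ⇒ the solid shaft needs d_s³ = d_o³(1−k⁴), so d_s = 70.0·(1−0.584⁴)^(1/3) = 67.17 mm.
Area ratio A_h/A_s = d_o²(1−k²)/d_s² = (1−k²)/(1−k⁴)^(2/3) = 0.7156.
Mass saving = 1 − 0.7156 = 28.4 %.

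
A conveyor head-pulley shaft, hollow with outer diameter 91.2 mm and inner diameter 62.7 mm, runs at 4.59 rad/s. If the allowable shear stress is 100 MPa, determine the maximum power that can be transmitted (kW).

J = π(d_o⁴ − d_i⁴)/32 = π(0.0912⁴ − 0.0627⁴)/32 = 5.274×10^-6 m⁴.
T_max = τ_allow·J/r = 1.00×10^8 × 5.274×10^-6 / 0.0456 = 11570 N·m.
ω = 4.59 rad/s, so P_max = T_max·ω = 5.309×10^4 W.

53.1 kW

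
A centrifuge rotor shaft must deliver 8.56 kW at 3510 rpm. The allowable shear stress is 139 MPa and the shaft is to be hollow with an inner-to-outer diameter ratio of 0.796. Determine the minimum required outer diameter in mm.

ω = 2π·3510/60 = 367.6 rad/s, so T = P/ω = 8.56×10³ / 367.6 = 23.29 N·m.
For a hollow shaft with d_i/d_o = 0.796: τ_max = 16T/(π d_o³ (1−k⁴)), so d_o = [16T/(π τ_allow (1−k⁴))]^(1/3) = [16·23.29/(π·1.39×10^8·0.5985)]^(1/3) = 0.01125 m.

11.3 mm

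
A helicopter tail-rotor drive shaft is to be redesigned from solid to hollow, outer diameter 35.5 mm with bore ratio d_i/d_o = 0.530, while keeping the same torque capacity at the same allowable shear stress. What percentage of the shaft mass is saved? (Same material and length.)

Equal τ_max and T ⇒ the solid shaft needs d_s³ = d_o³(1−k⁴), so d_s = 35.5·(1−0.530⁴)^(1/3) = 34.54 mm.
Area ratio A_h/A_s = d_o²(1−k²)/d_s² = (1−k²)/(1−k⁴)^(2/3) = 0.7596.
Mass saving = 1 − 0.7596 = 24.0 %.

24.0 %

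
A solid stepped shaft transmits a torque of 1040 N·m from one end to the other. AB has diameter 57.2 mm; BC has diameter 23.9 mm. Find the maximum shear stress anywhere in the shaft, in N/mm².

Under the same torque, τ_max = 16T/(πd³) is largest where d is smallest — segment BC (d = 23.9 mm).
τ_max = 16·1040/(π·(0.0239)³) = 3.880×10^8 Pa.

388 N/mm²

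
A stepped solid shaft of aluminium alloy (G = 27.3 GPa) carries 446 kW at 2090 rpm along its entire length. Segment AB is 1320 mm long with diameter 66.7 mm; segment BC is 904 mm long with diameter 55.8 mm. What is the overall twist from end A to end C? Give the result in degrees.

6.97°

ω = 2π·2090/60 = 218.9 rad/s, so T = P/ω = 446×10³ / 218.9 = 2038 N·m.
J_AB = π(0.0667)⁴/32 = 1.94×10^-6 m⁴; J_BC = π(0.0558)⁴/32 = 9.52×10^-7 m⁴.
θ = (T/G)·Σ L_i/J_i = (2038/27.3×10⁹)·(1.32/1.94×10^-6 + 0.904/9.52×10^-7) = 0.1216 rad.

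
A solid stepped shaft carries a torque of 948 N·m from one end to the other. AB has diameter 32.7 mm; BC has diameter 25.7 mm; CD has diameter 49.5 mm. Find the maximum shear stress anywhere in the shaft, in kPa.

284000 kPa

Under the same torque, τ_max = 16T/(πd³) is largest where d is smallest — segment BC (d = 25.7 mm).
τ_max = 16·948.0/(π·(0.0257)³) = 2.844×10^8 Pa.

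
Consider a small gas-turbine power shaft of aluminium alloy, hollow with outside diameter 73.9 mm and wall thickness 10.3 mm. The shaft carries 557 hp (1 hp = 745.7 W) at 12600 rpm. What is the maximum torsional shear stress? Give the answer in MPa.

ω = 2π·12600/60 = 1319 rad/s, so T = P/ω = 557×745.7 / 1319 = 314.8 N·m.
J = π(d_o⁴ − d_i⁴)/32 = π(0.0739⁴ − 0.0533⁴)/32 = 2.136×10^-6 m⁴.
τ_max = T·r/J = 314.8 × 0.0370 / 2.136×10^-6 = 5.446×10^6 Pa.

5.45 MPa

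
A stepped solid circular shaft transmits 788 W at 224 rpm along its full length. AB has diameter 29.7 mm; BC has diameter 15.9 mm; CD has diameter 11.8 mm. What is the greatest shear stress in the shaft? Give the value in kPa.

ω = 2π·224/60 = 23.46 rad/s, so T = P/ω = 788 / 23.46 = 33.59 N·m.
Under the same torque, τ_max = 16T/(πd³) is largest where d is smallest — segment CD (d = 11.8 mm).
τ_max = 16·33.59/(π·(0.0118)³) = 1.041×10^8 Pa.

104000 kPa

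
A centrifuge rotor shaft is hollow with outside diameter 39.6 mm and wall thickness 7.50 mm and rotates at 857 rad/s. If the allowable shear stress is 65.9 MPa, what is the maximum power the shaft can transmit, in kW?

586 kW

J = π(d_o⁴ − d_i⁴)/32 = π(0.0396⁴ − 0.0246⁴)/32 = 2.055×10^-7 m⁴.
T_max = τ_allow·J/r = 6.59×10^7 × 2.055×10^-7 / 0.0198 = 683.9 N·m.
ω = 857 rad/s, so P_max = T_max·ω = 5.861×10^5 W.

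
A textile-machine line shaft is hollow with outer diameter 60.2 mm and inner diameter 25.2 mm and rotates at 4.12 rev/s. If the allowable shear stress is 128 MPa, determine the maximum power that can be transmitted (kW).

138 kW

J = π(d_o⁴ − d_i⁴)/32 = π(0.0602⁴ − 0.0252⁴)/32 = 1.250×10^-6 m⁴.
T_max = τ_allow·J/r = 1.28×10^8 × 1.250×10^-6 / 0.0301 = 5315 N·m.
ω = 2π·4.12 = 25.89 rad/s, so P_max = T_max·ω = 1.376×10^5 W.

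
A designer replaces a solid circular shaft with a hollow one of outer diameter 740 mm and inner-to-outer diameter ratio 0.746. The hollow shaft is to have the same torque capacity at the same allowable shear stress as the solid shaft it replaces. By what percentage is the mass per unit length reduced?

43.2 %

Equal τ_max and T ⇒ the solid shaft needs d_s³ = d_o³(1−k⁴), so d_s = 740·(1−0.746⁴)^(1/3) = 654.0 mm.
Area ratio A_h/A_s = d_o²(1−k²)/d_s² = (1−k²)/(1−k⁴)^(2/3) = 0.5678.
Mass saving = 1 − 0.5678 = 43.2 %.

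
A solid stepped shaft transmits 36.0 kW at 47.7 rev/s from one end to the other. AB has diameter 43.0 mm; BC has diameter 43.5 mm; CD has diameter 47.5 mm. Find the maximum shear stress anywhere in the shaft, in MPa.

7.69 MPa

ω = 2π·47.7 = 299.7 rad/s, so T = P/ω = 36.0×10³ / 299.7 = 120.1 N·m.
Under the same torque, τ_max = 16T/(πd³) is largest where d is smallest — segment AB (d = 43.0 mm).
τ_max = 16·120.1/(π·(0.0430)³) = 7.694×10^6 Pa.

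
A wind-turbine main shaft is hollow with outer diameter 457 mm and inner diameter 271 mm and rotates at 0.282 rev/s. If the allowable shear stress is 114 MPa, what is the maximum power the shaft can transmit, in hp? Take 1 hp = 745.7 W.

J = π(d_o⁴ − d_i⁴)/32 = π(0.457⁴ − 0.271⁴)/32 = 3.753×10^-3 m⁴.
T_max = τ_allow·J/r = 1.14×10^8 × 3.753×10^-3 / 0.229 = 1.872e6 N·m.
ω = 2π·0.282 = 1.772 rad/s, so P_max = T_max·ω = 3.317×10^6 W.

4450 hp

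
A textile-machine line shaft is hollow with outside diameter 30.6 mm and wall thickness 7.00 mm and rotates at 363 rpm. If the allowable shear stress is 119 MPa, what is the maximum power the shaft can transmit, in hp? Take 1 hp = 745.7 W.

31.2 hp

J = π(d_o⁴ − d_i⁴)/32 = π(0.0306⁴ − 0.0166⁴)/32 = 7.862×10^-8 m⁴.
T_max = τ_allow·J/r = 1.19×10^8 × 7.862×10^-8 / 0.0153 = 611.5 N·m.
ω = 2π·363/60 = 38.01 rad/s, so P_max = T_max·ω = 2.325×10^4 W.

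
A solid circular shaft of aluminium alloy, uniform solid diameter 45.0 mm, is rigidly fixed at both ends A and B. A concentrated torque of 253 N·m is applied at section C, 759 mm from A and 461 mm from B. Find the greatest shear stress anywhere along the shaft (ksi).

1.28 ksi

With uniform GJ and both ends fixed, compatibility θ_AC = θ_CB gives T_A·a = T_B·b, together with T_A + T_B = T₀.
T_A = T₀·b/(a+b) = 253.0·461/1220 = 95.60 N·m; T_B = 157.4 N·m.
τ in each portion: τ_AC = 5.34×10^6 Pa, τ_CB = 8.80×10^6 Pa; maximum is in CB.
τ_max = T_CB·r/J = 157.4·0.0225/4.03×10^-7 = 8.797×10^6 Pa.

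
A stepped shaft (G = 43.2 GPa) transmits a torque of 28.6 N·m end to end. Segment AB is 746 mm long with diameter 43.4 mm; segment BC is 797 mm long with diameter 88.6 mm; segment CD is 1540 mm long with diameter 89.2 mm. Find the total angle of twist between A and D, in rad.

J_AB = π(0.0434)⁴/32 = 3.48×10^-7 m⁴; J_BC = π(0.0886)⁴/32 = 6.05×10^-6 m⁴; J_CD = π(0.0892)⁴/32 = 6.22×10^-6 m⁴.
θ = (T/G)·Σ L_i/J_i = (28.60/43.2×10⁹)·(0.746/3.48×10^-7 + 0.797/6.05×10^-6 + 1.54/6.22×10^-6) = 1.669×10^-3 rad.

0.00167 rad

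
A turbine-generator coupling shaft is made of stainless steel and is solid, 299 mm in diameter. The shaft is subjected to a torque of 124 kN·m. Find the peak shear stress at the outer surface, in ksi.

3.43 ksi

J = πd⁴/32 = π(0.299)⁴/32 = 7.847×10^-4 m⁴.
τ_max = T·r/J = 124000 × 0.149 / 7.847×10^-4 = 2.363×10^7 Pa.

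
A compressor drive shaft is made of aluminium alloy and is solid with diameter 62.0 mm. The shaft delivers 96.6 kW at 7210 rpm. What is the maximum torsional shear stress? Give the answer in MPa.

ω = 2π·7210/60 = 755.0 rad/s, so T = P/ω = 96.6×10³ / 755.0 = 127.9 N·m.
J = πd⁴/32 = π(0.0620)⁴/32 = 1.451×10^-6 m⁴.
τ_max = T·r/J = 127.9 × 0.0310 / 1.451×10^-6 = 2.734×10^6 Pa.

2.73 MPa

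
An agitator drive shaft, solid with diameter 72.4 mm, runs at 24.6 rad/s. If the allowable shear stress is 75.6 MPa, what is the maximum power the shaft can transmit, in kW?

J = πd⁴/32 = π(0.0724)⁴/32 = 2.697×10^-6 m⁴.
T_max = τ_allow·J/r = 7.56×10^7 × 2.697×10^-6 / 0.0362 = 5633 N·m.
ω = 24.6 rad/s, so P_max = T_max·ω = 1.386×10^5 W.

139 kW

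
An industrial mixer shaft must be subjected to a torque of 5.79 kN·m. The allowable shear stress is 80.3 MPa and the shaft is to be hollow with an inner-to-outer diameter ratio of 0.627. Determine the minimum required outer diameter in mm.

For a hollow shaft with d_i/d_o = 0.627: τ_max = 16T/(π d_o³ (1−k⁴)), so d_o = [16T/(π τ_allow (1−k⁴))]^(1/3) = [16·5790/(π·8.03×10^7·0.8454)]^(1/3) = 0.07573 m.

75.7 mm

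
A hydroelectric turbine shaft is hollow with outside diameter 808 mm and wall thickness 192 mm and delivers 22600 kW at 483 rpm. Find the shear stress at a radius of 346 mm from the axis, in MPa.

4.00 MPa

ω = 2π·483/60 = 50.58 rad/s, so T = P/ω = 22600×10³ / 50.58 = 446800 N·m.
J = π(d_o⁴ − d_i⁴)/32 = π(0.808⁴ − 0.424⁴)/32 = 0.03867 m⁴.
Shear stress varies linearly with radius: τ = T·r/J = 446800 × 0.346 / 0.03867 = 3.998×10^6 Pa.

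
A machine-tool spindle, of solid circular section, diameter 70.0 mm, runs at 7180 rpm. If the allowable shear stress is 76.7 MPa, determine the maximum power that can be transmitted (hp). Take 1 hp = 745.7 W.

J = πd⁴/32 = π(0.0700)⁴/32 = 2.357×10^-6 m⁴.
T_max = τ_allow·J/r = 7.67×10^7 × 2.357×10^-6 / 0.0350 = 5166 N·m.
ω = 2π·7180/60 = 751.9 rad/s, so P_max = T_max·ω = 3.884×10^6 W.

5210 hp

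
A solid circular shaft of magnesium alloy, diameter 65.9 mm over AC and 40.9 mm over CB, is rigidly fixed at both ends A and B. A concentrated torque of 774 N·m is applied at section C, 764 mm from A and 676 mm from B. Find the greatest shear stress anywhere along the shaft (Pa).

Compatibility: T_A·a/J_AC = T_B·b/J_CB with T_A + T_B = T₀.
J_AC = 1.85×10^-6 m⁴, J_CB = 2.75×10^-7 m⁴, so T_A = T₀·(J_AC/a)/((J_AC/a)+(J_CB/b)) = 662.8 N·m, T_B = 111.2 N·m.
τ in each portion: τ_AC = 1.18×10^7 Pa, τ_CB = 8.27×10^6 Pa; maximum is in AC.
τ_max = T_AC·r/J = 662.8·0.0330/1.85×10^-6 = 1.180×10^7 Pa.

1.18e7 Pa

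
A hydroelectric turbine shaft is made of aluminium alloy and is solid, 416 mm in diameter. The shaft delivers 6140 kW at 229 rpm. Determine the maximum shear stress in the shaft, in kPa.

18100 kPa

ω = 2π·229/60 = 23.98 rad/s, so T = P/ω = 6140×10³ / 23.98 = 256000 N·m.
J = πd⁴/32 = π(0.416)⁴/32 = 2.940×10^-3 m⁴.
τ_max = T·r/J = 256000 × 0.208 / 2.940×10^-3 = 1.811×10^7 Pa.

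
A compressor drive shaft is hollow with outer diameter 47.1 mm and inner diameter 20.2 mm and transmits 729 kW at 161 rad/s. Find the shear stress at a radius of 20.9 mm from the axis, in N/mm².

ω = 161 rad/s, so T = P/ω = 729×10³ / 161.0 = 4528 N·m.
J = π(d_o⁴ − d_i⁴)/32 = π(0.0471⁴ − 0.0202⁴)/32 = 4.668×10^-7 m⁴.
Shear stress varies linearly with radius: τ = T·r/J = 4528 × 0.0209 / 4.668×10^-7 = 2.027×10^8 Pa.

203 N/mm²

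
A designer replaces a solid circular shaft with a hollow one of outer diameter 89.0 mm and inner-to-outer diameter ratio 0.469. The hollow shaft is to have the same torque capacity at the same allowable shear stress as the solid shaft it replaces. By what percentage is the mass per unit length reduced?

Equal τ_max and T ⇒ the solid shaft needs d_s³ = d_o³(1−k⁴), so d_s = 89.0·(1−0.469⁴)^(1/3) = 87.54 mm.
Area ratio A_h/A_s = d_o²(1−k²)/d_s² = (1−k²)/(1−k⁴)^(2/3) = 0.8063.
Mass saving = 1 − 0.8063 = 19.4 %.

19.4 %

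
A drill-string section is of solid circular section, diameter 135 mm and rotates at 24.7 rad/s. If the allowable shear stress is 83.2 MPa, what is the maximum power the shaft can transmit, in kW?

993 kW

J = πd⁴/32 = π(0.135)⁴/32 = 3.261×10^-5 m⁴.
T_max = τ_allow·J/r = 8.32×10^7 × 3.261×10^-5 / 0.0675 = 40190 N·m.
ω = 24.7 rad/s, so P_max = T_max·ω = 9.928×10^5 W.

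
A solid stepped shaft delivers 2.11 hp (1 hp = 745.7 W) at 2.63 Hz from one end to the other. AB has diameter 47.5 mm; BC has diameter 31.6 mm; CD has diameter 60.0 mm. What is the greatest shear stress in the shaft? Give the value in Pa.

1.54e7 Pa

ω = 2π·2.63 = 16.52 rad/s, so T = P/ω = 2.11×745.7 / 16.52 = 95.22 N·m.
Under the same torque, τ_max = 16T/(πd³) is largest where d is smallest — segment BC (d = 31.6 mm).
τ_max = 16·95.22/(π·(0.0316)³) = 1.537×10^7 Pa.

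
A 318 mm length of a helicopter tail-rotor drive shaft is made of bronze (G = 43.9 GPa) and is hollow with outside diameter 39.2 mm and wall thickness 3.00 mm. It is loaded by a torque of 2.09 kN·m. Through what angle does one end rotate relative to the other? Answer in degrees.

7.71°

J = π(d_o⁴ − d_i⁴)/32 = π(0.0392⁴ − 0.0332⁴)/32 = 1.125×10^-7 m⁴.
θ = T·L/(G·J) = 2090 × 0.318 / (43.9×10⁹ × 1.125×10^-7) = 0.1345 rad.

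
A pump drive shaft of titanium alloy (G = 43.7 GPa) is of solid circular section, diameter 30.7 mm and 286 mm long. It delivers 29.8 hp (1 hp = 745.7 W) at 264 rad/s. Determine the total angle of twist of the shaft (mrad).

6.32 mrad

ω = 264 rad/s, so T = P/ω = 29.8×745.7 / 264.0 = 84.17 N·m.
J = πd⁴/32 = π(0.0307)⁴/32 = 8.721×10^-8 m⁴.
θ = T·L/(G·J) = 84.17 × 0.286 / (43.7×10⁹ × 8.721×10^-8) = 6.317×10^-3 rad.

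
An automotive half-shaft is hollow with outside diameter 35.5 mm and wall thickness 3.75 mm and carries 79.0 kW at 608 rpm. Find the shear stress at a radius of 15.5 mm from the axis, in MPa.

201 MPa

ω = 2π·608/60 = 63.67 rad/s, so T = P/ω = 79.0×10³ / 63.67 = 1241 N·m.
J = π(d_o⁴ − d_i⁴)/32 = π(0.0355⁴ − 0.0280⁴)/32 = 9.558×10^-8 m⁴.
Shear stress varies linearly with radius: τ = T·r/J = 1241 × 0.0155 / 9.558×10^-8 = 2.012×10^8 Pa.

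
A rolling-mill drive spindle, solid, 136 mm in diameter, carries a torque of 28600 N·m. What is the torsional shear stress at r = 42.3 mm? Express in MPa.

J = πd⁴/32 = π(0.136)⁴/32 = 3.359×10^-5 m⁴.
Shear stress varies linearly with radius: τ = T·r/J = 28600 × 0.0423 / 3.359×10^-5 = 3.602×10^7 Pa.

36.0 MPa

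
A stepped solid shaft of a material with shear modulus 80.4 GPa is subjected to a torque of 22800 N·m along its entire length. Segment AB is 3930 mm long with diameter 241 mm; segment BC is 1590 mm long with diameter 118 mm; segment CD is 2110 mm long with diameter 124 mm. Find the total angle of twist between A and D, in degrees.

3.03°

J_AB = π(0.241)⁴/32 = 3.31×10^-4 m⁴; J_BC = π(0.118)⁴/32 = 1.90×10^-5 m⁴; J_CD = π(0.124)⁴/32 = 2.32×10^-5 m⁴.
θ = (T/G)·Σ L_i/J_i = (22800/80.4×10⁹)·(3.93/3.31×10^-4 + 1.59/1.90×10^-5 + 2.11/2.32×10^-5) = 0.05283 rad.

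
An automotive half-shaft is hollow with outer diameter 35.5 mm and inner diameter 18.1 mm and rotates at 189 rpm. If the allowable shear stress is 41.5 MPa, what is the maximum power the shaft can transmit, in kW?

6.73 kW

J = π(d_o⁴ − d_i⁴)/32 = π(0.0355⁴ − 0.0181⁴)/32 = 1.454×10^-7 m⁴.
T_max = τ_allow·J/r = 4.15×10^7 × 1.454×10^-7 / 0.0177 = 339.9 N·m.
ω = 2π·189/60 = 19.79 rad/s, so P_max = T_max·ω = 6728 W.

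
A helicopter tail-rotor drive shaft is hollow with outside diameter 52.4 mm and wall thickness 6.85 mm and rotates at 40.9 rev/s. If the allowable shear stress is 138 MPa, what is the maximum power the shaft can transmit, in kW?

J = π(d_o⁴ − d_i⁴)/32 = π(0.0524⁴ − 0.0387⁴)/32 = 5.199×10^-7 m⁴.
T_max = τ_allow·J/r = 1.38×10^8 × 5.199×10^-7 / 0.0262 = 2739 N·m.
ω = 2π·40.9 = 257.0 rad/s, so P_max = T_max·ω = 7.038×10^5 W.

704 kW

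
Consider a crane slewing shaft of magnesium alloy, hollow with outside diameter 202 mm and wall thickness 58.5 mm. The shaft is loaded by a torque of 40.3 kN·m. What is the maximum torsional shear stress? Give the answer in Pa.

2.57e7 Pa

J = π(d_o⁴ − d_i⁴)/32 = π(0.202⁴ − 0.0850⁴)/32 = 1.583×10^-4 m⁴.
τ_max = T·r/J = 40300 × 0.101 / 1.583×10^-4 = 2.571×10^7 Pa.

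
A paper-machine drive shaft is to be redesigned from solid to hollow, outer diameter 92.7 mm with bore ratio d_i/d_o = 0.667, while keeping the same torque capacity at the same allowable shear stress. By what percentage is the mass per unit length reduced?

35.7 %

Equal τ_max and T ⇒ the solid shaft needs d_s³ = d_o³(1−k⁴), so d_s = 92.7·(1−0.667⁴)^(1/3) = 86.13 mm.
Area ratio A_h/A_s = d_o²(1−k²)/d_s² = (1−k²)/(1−k⁴)^(2/3) = 0.6430.
Mass saving = 1 − 0.6430 = 35.7 %.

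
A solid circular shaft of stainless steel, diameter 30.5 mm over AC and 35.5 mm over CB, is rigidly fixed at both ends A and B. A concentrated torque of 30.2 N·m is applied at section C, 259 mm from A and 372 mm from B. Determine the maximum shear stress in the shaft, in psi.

345 psi

Compatibility: T_A·a/J_AC = T_B·b/J_CB with T_A + T_B = T₀.
J_AC = 8.50×10^-8 m⁴, J_CB = 1.56×10^-7 m⁴, so T_A = T₀·(J_AC/a)/((J_AC/a)+(J_CB/b)) = 13.26 N·m, T_B = 16.94 N·m.
τ in each portion: τ_AC = 2.38×10^6 Pa, τ_CB = 1.93×10^6 Pa; maximum is in AC.
τ_max = T_AC·r/J = 13.26·0.0152/8.50×10^-8 = 2.380×10^6 Pa.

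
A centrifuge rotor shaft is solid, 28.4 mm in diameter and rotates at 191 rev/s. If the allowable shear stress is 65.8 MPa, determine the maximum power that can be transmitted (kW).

J = πd⁴/32 = π(0.0284)⁴/32 = 6.387×10^-8 m⁴.
T_max = τ_allow·J/r = 6.58×10^7 × 6.387×10^-8 / 0.0142 = 295.9 N·m.
ω = 2π·191 = 1200 rad/s, so P_max = T_max·ω = 3.552×10^5 W.

355 kW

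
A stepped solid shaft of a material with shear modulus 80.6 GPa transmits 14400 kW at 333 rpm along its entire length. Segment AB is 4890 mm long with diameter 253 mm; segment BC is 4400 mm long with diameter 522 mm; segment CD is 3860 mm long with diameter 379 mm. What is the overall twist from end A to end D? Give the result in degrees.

ω = 2π·333/60 = 34.87 rad/s, so T = P/ω = 14400×10³ / 34.87 = 412900 N·m.
J_AB = π(0.253)⁴/32 = 4.02×10^-4 m⁴; J_BC = π(0.522)⁴/32 = 7.29×10^-3 m⁴; J_CD = π(0.379)⁴/32 = 2.03×10^-3 m⁴.
θ = (T/G)·Σ L_i/J_i = (412900/80.6×10⁹)·(4.89/4.02×10^-4 + 4.40/7.29×10^-3 + 3.86/2.03×10^-3) = 0.07514 rad.

4.31°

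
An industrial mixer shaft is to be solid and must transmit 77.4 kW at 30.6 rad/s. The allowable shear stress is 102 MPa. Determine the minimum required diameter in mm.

50.2 mm

ω = 30.6 rad/s, so T = P/ω = 77.4×10³ / 30.60 = 2529 N·m.
For a solid shaft τ_max = 16T/(πd³), so d = (16T/(π τ_allow))^(1/3) = (16·2529/(π·1.02×10^8))^(1/3) = 0.05017 m.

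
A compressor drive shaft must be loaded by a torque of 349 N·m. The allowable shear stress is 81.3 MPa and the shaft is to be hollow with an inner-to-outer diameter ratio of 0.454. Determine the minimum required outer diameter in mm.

28.4 mm

For a hollow shaft with d_i/d_o = 0.454: τ_max = 16T/(π d_o³ (1−k⁴)), so d_o = [16T/(π τ_allow (1−k⁴))]^(1/3) = [16·349.0/(π·8.13×10^7·0.9575)]^(1/3) = 0.02837 m.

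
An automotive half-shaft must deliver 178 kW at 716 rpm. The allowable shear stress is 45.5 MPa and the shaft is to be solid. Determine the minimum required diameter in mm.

64.3 mm

ω = 2π·716/60 = 74.98 rad/s, so T = P/ω = 178×10³ / 74.98 = 2374 N·m.
For a solid shaft τ_max = 16T/(πd³), so d = (16T/(π τ_allow))^(1/3) = (16·2374/(π·4.55×10^7))^(1/3) = 0.06429 m.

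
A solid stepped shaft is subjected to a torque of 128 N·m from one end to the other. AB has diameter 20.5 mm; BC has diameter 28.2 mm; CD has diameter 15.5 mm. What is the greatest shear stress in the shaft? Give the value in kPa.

Under the same torque, τ_max = 16T/(πd³) is largest where d is smallest — segment CD (d = 15.5 mm).
τ_max = 16·128.0/(π·(0.0155)³) = 1.751×10^8 Pa.

175000 kPa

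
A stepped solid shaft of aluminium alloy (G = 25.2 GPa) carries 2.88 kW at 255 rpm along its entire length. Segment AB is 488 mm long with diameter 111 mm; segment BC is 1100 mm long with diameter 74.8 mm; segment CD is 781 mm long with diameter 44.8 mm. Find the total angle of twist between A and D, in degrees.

0.580°

ω = 2π·255/60 = 26.70 rad/s, so T = P/ω = 2.88×10³ / 26.70 = 107.9 N·m.
J_AB = π(0.111)⁴/32 = 1.49×10^-5 m⁴; J_BC = π(0.0748)⁴/32 = 3.07×10^-6 m⁴; J_CD = π(0.0448)⁴/32 = 3.95×10^-7 m⁴.
θ = (T/G)·Σ L_i/J_i = (107.9/25.2×10⁹)·(0.488/1.49×10^-5 + 1.10/3.07×10^-6 + 0.781/3.95×10^-7) = 0.01012 rad.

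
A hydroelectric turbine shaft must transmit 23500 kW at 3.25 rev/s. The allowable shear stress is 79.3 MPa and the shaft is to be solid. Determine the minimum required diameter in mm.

420 mm

ω = 2π·3.25 = 20.42 rad/s, so T = P/ω = 23500×10³ / 20.42 = 1.151e6 N·m.
For a solid shaft τ_max = 16T/(πd³), so d = (16T/(π τ_allow))^(1/3) = (16·1.151e6/(π·7.93×10^7))^(1/3) = 0.4197 m.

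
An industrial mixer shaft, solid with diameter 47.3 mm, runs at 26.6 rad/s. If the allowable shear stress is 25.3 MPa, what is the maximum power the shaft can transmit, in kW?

14.0 kW

J = πd⁴/32 = π(0.0473)⁴/32 = 4.914×10^-7 m⁴.
T_max = τ_allow·J/r = 2.53×10^7 × 4.914×10^-7 / 0.0236 = 525.7 N·m.
ω = 26.6 rad/s, so P_max = T_max·ω = 1.398×10^4 W.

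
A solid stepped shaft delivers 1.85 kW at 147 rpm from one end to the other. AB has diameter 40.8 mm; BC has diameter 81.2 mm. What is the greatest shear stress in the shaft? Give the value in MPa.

9.01 MPa

ω = 2π·147/60 = 15.39 rad/s, so T = P/ω = 1.85×10³ / 15.39 = 120.2 N·m.
Under the same torque, τ_max = 16T/(πd³) is largest where d is smallest — segment AB (d = 40.8 mm).
τ_max = 16·120.2/(π·(0.0408)³) = 9.012×10^6 Pa.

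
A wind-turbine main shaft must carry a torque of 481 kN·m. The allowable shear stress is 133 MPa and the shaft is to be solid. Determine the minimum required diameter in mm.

264 mm

For a solid shaft τ_max = 16T/(πd³), so d = (16T/(π τ_allow))^(1/3) = (16·481000/(π·1.33×10^8))^(1/3) = 0.2641 m.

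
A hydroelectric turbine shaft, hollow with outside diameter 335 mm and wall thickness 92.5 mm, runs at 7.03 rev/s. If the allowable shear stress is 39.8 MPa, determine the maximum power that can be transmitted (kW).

12500 kW

J = π(d_o⁴ − d_i⁴)/32 = π(0.335⁴ − 0.150⁴)/32 = 1.187×10^-3 m⁴.
T_max = τ_allow·J/r = 3.98×10^7 × 1.187×10^-3 / 0.168 = 282000 N·m.
ω = 2π·7.03 = 44.17 rad/s, so P_max = T_max·ω = 1.246×10^7 W.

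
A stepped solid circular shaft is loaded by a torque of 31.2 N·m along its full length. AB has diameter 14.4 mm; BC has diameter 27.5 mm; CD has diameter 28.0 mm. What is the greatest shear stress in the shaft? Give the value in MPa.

Under the same torque, τ_max = 16T/(πd³) is largest where d is smallest — segment AB (d = 14.4 mm).
τ_max = 16·31.20/(π·(0.0144)³) = 5.322×10^7 Pa.

53.2 MPa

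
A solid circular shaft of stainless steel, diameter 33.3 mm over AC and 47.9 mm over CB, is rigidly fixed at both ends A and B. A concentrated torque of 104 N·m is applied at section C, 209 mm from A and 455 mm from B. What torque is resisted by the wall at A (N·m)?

Compatibility: T_A·a/J_AC = T_B·b/J_CB with T_A + T_B = T₀.
J_AC = 1.21×10^-7 m⁴, J_CB = 5.17×10^-7 m⁴, so T_A = T₀·(J_AC/a)/((J_AC/a)+(J_CB/b)) = 35.06 N·m, T_B = 68.94 N·m.

35.1 N·m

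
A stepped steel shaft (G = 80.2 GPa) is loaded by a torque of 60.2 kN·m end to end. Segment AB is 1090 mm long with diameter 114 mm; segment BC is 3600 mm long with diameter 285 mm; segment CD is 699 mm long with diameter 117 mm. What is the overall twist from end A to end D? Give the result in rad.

J_AB = π(0.114)⁴/32 = 1.66×10^-5 m⁴; J_BC = π(0.285)⁴/32 = 6.48×10^-4 m⁴; J_CD = π(0.117)⁴/32 = 1.84×10^-5 m⁴.
θ = (T/G)·Σ L_i/J_i = (60200/80.2×10⁹)·(1.09/1.66×10^-5 + 3.60/6.48×10^-4 + 0.699/1.84×10^-5) = 0.08204 rad.

0.0820 rad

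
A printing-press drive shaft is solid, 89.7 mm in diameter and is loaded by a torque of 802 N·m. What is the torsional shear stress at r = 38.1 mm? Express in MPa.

4.81 MPa

J = πd⁴/32 = π(0.0897)⁴/32 = 6.356×10^-6 m⁴.
Shear stress varies linearly with radius: τ = T·r/J = 802.0 × 0.0381 / 6.356×10^-6 = 4.808×10^6 Pa.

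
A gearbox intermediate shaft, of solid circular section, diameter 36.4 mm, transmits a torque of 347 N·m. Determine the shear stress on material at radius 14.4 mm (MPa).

J = πd⁴/32 = π(0.0364)⁴/32 = 1.723×10^-7 m⁴.
Shear stress varies linearly with radius: τ = T·r/J = 347.0 × 0.0144 / 1.723×10^-7 = 2.899×10^7 Pa.

29.0 MPa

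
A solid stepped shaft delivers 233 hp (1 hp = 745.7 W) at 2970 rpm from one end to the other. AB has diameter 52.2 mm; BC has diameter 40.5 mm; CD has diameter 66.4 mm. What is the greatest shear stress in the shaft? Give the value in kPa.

ω = 2π·2970/60 = 311.0 rad/s, so T = P/ω = 233×745.7 / 311.0 = 558.6 N·m.
Under the same torque, τ_max = 16T/(πd³) is largest where d is smallest — segment BC (d = 40.5 mm).
τ_max = 16·558.6/(π·(0.0405)³) = 4.283×10^7 Pa.

42800 kPa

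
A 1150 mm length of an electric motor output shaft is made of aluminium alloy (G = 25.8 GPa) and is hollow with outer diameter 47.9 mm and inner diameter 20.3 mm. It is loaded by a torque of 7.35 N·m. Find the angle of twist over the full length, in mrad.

0.655 mrad

J = π(d_o⁴ − d_i⁴)/32 = π(0.0479⁴ − 0.0203⁴)/32 = 5.002×10^-7 m⁴.
θ = T·L/(G·J) = 7.350 × 1.15 / (25.8×10⁹ × 5.002×10^-7) = 6.550×10^-4 rad.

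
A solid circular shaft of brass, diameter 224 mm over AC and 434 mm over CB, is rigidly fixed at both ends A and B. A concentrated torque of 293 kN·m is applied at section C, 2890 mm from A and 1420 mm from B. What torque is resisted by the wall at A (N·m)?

Compatibility: T_A·a/J_AC = T_B·b/J_CB with T_A + T_B = T₀.
J_AC = 2.47×10^-4 m⁴, J_CB = 3.48×10^-3 m⁴, so T_A = T₀·(J_AC/a)/((J_AC/a)+(J_CB/b)) = 9872 N·m, T_B = 283100 N·m.

9870 N·m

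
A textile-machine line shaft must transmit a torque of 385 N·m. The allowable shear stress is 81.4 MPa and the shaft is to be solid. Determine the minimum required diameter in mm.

28.9 mm

For a solid shaft τ_max = 16T/(πd³), so d = (16T/(π τ_allow))^(1/3) = (16·385.0/(π·8.14×10^7))^(1/3) = 0.02888 m.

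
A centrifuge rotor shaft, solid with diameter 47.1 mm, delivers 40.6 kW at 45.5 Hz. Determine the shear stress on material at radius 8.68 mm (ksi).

0.370 ksi

ω = 2π·45.5 = 285.9 rad/s, so T = P/ω = 40.6×10³ / 285.9 = 142.0 N·m.
J = πd⁴/32 = π(0.0471)⁴/32 = 4.832×10^-7 m⁴.
Shear stress varies linearly with radius: τ = T·r/J = 142.0 × 0.00868 / 4.832×10^-7 = 2.551×10^6 Pa.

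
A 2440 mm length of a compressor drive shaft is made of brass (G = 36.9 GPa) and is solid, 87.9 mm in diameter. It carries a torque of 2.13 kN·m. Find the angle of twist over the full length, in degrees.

1.38°

J = πd⁴/32 = π(0.0879)⁴/32 = 5.861×10^-6 m⁴.
θ = T·L/(G·J) = 2130 × 2.44 / (36.9×10⁹ × 5.861×10^-6) = 0.02403 rad.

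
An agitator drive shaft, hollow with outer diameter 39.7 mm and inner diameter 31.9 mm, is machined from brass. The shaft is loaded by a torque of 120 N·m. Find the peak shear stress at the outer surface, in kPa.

16700 kPa

J = π(d_o⁴ − d_i⁴)/32 = π(0.0397⁴ − 0.0319⁴)/32 = 1.422×10^-7 m⁴.
τ_max = T·r/J = 120.0 × 0.0199 / 1.422×10^-7 = 1.675×10^7 Pa.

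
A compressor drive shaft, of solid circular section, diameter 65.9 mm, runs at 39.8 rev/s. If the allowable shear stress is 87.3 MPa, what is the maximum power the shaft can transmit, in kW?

J = πd⁴/32 = π(0.0659)⁴/32 = 1.852×10^-6 m⁴.
T_max = τ_allow·J/r = 8.73×10^7 × 1.852×10^-6 / 0.0330 = 4906 N·m.
ω = 2π·39.8 = 250.1 rad/s, so P_max = T_max·ω = 1.227×10^6 W.

1230 kW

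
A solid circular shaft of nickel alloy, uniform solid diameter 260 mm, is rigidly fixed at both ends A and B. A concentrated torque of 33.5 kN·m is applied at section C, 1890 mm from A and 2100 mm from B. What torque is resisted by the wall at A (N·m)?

17600 N·m

With uniform GJ and both ends fixed, compatibility θ_AC = θ_CB gives T_A·a = T_B·b, together with T_A + T_B = T₀.
T_A = T₀·b/(a+b) = 33500·2100/3990 = 17630 N·m; T_B = 15870 N·m.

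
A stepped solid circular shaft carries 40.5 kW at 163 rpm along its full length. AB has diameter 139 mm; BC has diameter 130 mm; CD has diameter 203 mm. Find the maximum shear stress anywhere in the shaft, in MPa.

5.50 MPa

ω = 2π·163/60 = 17.07 rad/s, so T = P/ω = 40.5×10³ / 17.07 = 2373 N·m.
Under the same torque, τ_max = 16T/(πd³) is largest where d is smallest — segment BC (d = 130 mm).
τ_max = 16·2373/(π·(0.130)³) = 5.500×10^6 Pa.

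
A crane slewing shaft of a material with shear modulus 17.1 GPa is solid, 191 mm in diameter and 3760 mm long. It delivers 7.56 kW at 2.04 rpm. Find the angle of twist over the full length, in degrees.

ω = 2π·2.04/60 = 0.2136 rad/s, so T = P/ω = 7.56×10³ / 0.2136 = 35390 N·m.
J = πd⁴/32 = π(0.191)⁴/32 = 1.307×10^-4 m⁴.
θ = T·L/(G·J) = 35390 × 3.76 / (17.1×10⁹ × 1.307×10^-4) = 0.05956 rad.

3.41°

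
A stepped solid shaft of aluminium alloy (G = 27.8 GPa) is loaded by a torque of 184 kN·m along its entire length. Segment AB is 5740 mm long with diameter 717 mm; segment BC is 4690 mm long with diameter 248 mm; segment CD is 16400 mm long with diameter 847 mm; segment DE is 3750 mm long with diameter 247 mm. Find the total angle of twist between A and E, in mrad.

J_AB = π(0.717)⁴/32 = 0.0259 m⁴; J_BC = π(0.248)⁴/32 = 3.71×10^-4 m⁴; J_CD = π(0.847)⁴/32 = 0.0505 m⁴; J_DE = π(0.247)⁴/32 = 3.65×10^-4 m⁴.
θ = (T/G)·Σ L_i/J_i = (184000/27.8×10⁹)·(5.74/0.0259 + 4.69/3.71×10^-4 + 16.4/0.0505 + 3.75/3.65×10^-4) = 0.1551 rad.

155 mrad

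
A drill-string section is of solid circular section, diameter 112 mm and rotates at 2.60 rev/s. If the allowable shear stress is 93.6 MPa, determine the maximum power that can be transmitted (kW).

422 kW

J = πd⁴/32 = π(0.112)⁴/32 = 1.545×10^-5 m⁴.
T_max = τ_allow·J/r = 9.36×10^7 × 1.545×10^-5 / 0.0560 = 25820 N·m.
ω = 2π·2.60 = 16.34 rad/s, so P_max = T_max·ω = 4.218×10^5 W.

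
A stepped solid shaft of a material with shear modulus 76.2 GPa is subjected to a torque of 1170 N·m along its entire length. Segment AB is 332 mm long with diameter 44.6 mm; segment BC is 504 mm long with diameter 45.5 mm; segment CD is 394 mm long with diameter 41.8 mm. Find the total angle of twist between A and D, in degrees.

J_AB = π(0.0446)⁴/32 = 3.88×10^-7 m⁴; J_BC = π(0.0455)⁴/32 = 4.21×10^-7 m⁴; J_CD = π(0.0418)⁴/32 = 3.00×10^-7 m⁴.
θ = (T/G)·Σ L_i/J_i = (1170/76.2×10⁹)·(0.332/3.88×10^-7 + 0.504/4.21×10^-7 + 0.394/3.00×10^-7) = 0.05170 rad.

2.96°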